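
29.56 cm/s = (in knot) 0.5746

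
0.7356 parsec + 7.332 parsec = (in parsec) 8.068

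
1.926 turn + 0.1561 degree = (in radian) 12.1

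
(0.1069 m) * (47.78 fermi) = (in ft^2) 5.498e-14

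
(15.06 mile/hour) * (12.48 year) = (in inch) 1.043e+11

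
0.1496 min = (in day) 0.0001039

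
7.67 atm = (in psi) 112.7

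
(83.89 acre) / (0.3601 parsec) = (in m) 3.055e-11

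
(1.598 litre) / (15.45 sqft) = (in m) 0.001113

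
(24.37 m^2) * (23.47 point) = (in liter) 201.8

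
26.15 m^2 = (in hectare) 0.002615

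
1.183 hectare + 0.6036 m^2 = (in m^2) 1.183e+04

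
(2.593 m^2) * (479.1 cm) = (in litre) 1.242e+04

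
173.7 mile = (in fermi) 2.795e+20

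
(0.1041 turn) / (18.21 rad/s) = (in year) 1.139e-09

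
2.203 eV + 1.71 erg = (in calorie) 4.087e-08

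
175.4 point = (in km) 6.188e-05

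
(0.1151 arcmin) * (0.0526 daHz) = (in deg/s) 0.001009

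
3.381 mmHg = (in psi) 0.06538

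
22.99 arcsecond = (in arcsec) 22.99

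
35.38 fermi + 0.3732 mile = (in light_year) 6.348e-14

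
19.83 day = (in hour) 475.9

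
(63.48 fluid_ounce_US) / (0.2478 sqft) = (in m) 0.08155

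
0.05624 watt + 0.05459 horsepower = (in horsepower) 0.05467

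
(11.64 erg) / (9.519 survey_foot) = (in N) 4.012e-07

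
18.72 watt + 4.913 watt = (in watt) 23.63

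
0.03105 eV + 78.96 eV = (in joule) 1.266e-17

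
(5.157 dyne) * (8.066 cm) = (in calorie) 9.942e-07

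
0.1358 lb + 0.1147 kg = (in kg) 0.1763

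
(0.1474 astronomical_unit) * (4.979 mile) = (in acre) 4.366e+10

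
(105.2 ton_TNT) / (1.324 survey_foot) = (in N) 1.091e+12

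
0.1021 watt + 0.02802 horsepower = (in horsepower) 0.02816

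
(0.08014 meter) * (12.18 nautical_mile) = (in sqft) 1.946e+04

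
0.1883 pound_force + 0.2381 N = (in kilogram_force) 0.1097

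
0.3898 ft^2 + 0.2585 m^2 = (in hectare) 2.947e-05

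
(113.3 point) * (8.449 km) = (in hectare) 0.03377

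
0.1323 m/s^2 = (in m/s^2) 0.1323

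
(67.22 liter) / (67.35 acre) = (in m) 2.466e-07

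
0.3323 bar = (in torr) 249.2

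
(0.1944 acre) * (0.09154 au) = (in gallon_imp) 2.37e+15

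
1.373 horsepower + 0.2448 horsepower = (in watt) 1206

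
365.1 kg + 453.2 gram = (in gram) 3.656e+05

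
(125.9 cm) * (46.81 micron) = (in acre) 1.456e-08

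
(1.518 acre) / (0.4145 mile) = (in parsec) 2.984e-16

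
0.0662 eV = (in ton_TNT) 2.535e-30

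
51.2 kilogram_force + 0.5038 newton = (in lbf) 113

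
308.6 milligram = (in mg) 308.6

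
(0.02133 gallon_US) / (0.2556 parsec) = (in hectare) 1.024e-24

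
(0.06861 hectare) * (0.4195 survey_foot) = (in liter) 8.773e+04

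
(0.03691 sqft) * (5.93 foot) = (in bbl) 0.03898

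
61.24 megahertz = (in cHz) 6.124e+09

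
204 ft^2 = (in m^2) 18.95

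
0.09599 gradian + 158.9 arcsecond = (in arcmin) 7.832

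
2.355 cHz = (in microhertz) 2.355e+04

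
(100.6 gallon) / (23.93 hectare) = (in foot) 5.221e-06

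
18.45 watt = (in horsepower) 0.02474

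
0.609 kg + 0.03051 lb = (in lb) 1.373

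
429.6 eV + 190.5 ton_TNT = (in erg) 7.971e+18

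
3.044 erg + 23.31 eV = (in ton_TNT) 7.275e-17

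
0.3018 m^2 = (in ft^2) 3.249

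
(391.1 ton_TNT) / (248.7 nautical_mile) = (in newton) 3.553e+06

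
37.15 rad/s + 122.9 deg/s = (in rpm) 375.2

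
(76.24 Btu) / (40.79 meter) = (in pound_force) 443.3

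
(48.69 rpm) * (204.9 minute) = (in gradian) 3.991e+06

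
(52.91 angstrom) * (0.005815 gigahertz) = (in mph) 0.06882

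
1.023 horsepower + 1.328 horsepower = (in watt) 1753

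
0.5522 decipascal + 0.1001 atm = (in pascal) 1.014e+04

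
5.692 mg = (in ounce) 0.0002008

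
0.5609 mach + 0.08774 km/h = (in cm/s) 1.91e+04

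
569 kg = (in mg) 5.69e+08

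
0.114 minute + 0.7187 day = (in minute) 1035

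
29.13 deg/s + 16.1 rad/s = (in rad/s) 16.61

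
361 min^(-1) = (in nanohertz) 6.017e+09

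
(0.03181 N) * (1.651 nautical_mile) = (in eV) 6.071e+20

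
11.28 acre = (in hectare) 4.565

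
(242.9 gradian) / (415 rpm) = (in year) 2.784e-09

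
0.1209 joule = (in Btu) 0.0001146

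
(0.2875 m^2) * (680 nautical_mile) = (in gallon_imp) 7.964e+07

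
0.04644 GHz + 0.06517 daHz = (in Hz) 4.644e+07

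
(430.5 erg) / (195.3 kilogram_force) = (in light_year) 2.376e-24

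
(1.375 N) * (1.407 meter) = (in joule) 1.935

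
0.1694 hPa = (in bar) 0.0001694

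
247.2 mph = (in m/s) 110.5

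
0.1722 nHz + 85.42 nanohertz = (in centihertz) 8.559e-06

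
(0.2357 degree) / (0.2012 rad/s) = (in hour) 5.679e-06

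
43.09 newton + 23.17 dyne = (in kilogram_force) 4.394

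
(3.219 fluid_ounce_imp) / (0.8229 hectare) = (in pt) 3.151e-05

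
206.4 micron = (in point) 0.5851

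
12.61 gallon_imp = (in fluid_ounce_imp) 2018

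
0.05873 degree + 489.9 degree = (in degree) 490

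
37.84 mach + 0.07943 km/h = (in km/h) 4.638e+04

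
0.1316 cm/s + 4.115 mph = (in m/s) 1.841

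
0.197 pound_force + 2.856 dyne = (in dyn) 8.763e+04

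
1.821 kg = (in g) 1821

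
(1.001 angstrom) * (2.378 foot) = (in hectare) 7.255e-15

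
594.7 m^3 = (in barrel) 3741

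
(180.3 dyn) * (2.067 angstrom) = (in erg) 3.727e-06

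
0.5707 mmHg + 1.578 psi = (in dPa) 1.096e+05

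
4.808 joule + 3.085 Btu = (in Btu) 3.09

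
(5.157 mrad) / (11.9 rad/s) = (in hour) 1.204e-07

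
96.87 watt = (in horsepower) 0.1299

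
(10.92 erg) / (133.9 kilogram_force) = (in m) 8.316e-10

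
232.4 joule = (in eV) 1.451e+21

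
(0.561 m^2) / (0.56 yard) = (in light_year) 1.158e-16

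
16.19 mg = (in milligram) 16.19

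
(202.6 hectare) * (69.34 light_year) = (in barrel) 8.36e+24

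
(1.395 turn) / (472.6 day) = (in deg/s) 1.23e-05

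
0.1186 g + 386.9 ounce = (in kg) 10.97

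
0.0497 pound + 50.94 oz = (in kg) 1.467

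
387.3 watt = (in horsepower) 0.5194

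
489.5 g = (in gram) 489.5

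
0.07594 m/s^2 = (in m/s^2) 0.07594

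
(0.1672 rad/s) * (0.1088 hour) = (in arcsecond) 1.351e+07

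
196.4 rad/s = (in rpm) 1875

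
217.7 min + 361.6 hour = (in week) 2.174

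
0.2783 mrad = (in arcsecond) 57.4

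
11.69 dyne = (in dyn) 11.69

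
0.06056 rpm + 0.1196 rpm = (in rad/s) 0.01887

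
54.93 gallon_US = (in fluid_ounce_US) 7031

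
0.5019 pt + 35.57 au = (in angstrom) 5.321e+22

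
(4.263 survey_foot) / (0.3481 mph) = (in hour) 0.002319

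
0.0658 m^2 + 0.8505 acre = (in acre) 0.8505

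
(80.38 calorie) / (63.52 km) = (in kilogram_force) 0.0005399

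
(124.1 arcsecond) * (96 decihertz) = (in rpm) 0.05516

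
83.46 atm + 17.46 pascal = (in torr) 6.343e+04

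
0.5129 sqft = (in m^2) 0.04765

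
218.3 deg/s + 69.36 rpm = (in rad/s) 11.07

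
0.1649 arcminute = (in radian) 4.797e-05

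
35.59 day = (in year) 0.09751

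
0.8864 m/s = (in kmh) 3.191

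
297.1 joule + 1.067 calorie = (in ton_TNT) 7.208e-08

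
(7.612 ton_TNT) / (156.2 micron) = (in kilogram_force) 2.079e+13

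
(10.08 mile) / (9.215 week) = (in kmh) 0.01048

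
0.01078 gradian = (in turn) 2.695e-05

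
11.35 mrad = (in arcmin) 39.02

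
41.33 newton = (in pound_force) 9.291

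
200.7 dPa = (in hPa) 0.2007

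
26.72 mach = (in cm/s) 9.098e+05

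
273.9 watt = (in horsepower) 0.3673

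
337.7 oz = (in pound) 21.11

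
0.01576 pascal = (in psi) 2.286e-06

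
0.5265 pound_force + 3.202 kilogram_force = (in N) 33.74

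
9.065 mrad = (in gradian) 0.5771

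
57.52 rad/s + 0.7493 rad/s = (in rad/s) 58.27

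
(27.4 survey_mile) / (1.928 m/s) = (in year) 0.0007252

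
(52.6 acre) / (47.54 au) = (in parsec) 9.7e-25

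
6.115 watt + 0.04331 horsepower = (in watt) 38.41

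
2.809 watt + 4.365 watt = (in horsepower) 0.00962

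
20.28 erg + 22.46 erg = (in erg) 42.74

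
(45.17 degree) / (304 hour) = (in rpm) 6.879e-06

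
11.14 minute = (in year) 2.119e-05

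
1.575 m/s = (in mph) 3.523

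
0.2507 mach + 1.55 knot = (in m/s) 86.16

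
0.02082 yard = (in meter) 0.01904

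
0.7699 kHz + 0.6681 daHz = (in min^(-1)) 4.659e+04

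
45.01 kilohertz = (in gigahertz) 4.501e-05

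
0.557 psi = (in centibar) 3.84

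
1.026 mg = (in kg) 1.026e-06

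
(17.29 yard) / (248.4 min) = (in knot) 0.002062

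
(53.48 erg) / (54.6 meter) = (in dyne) 0.009795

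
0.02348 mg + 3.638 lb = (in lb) 3.638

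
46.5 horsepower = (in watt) 3.468e+04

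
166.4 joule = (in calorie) 39.77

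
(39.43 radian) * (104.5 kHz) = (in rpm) 3.935e+07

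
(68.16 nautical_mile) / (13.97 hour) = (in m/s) 2.51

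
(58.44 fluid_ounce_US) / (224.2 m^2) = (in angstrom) 7.709e+04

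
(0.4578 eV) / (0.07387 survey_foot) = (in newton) 3.258e-18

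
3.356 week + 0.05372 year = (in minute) 6.206e+04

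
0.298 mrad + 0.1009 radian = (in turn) 0.01611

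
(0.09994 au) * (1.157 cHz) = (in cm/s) 1.73e+10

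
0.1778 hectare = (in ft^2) 1.914e+04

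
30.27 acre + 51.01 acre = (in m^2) 3.289e+05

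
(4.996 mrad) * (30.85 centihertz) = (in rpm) 0.01472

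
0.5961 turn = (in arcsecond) 7.725e+05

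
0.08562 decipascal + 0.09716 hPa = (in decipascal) 97.25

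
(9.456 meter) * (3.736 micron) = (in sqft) 0.0003803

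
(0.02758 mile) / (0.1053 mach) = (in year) 3.925e-08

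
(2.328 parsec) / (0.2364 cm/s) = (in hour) 8.441e+15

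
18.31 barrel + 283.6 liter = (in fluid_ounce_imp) 1.124e+05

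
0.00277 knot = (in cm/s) 0.1425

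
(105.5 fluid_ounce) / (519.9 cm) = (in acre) 1.483e-07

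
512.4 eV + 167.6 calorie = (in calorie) 167.6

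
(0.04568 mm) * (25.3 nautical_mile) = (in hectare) 0.000214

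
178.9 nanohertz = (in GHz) 1.789e-16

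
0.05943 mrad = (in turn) 9.459e-06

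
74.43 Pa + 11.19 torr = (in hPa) 15.66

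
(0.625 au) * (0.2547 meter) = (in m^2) 2.381e+10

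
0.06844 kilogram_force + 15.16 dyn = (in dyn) 6.713e+04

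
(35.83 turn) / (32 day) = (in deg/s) 0.004665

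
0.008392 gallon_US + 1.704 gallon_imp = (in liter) 7.778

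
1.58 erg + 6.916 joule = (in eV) 4.317e+19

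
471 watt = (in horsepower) 0.6316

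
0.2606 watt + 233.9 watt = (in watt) 234.2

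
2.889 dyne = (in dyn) 2.889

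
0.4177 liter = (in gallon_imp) 0.09188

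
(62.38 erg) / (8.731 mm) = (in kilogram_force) 7.286e-05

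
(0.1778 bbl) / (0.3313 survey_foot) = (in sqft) 3.013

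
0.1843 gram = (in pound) 0.0004063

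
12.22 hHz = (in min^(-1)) 7.332e+04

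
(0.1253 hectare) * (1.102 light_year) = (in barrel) 8.217e+19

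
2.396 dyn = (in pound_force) 5.386e-06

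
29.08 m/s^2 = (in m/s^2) 29.08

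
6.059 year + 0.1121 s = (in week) 315.9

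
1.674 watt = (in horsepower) 0.002245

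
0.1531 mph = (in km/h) 0.2464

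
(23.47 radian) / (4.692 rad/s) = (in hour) 0.001389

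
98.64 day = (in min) 1.42e+05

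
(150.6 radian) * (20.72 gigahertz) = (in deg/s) 1.788e+14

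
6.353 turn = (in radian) 39.92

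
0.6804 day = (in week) 0.0972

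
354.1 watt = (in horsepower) 0.4749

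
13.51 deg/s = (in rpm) 2.252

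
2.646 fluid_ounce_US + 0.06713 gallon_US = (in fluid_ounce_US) 11.24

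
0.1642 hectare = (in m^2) 1642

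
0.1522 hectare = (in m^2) 1522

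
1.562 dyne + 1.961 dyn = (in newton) 3.523e-05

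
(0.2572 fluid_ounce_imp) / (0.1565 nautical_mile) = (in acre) 6.23e-12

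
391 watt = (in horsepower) 0.5243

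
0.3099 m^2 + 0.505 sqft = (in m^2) 0.3568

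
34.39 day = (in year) 0.09422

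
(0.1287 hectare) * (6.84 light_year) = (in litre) 8.328e+22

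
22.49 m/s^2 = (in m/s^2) 22.49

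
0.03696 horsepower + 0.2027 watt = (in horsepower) 0.03723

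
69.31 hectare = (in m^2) 6.931e+05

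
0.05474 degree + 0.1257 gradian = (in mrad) 2.93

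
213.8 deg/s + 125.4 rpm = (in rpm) 161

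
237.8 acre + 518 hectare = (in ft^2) 6.612e+07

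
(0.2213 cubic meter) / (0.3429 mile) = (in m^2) 0.000401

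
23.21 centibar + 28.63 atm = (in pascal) 2.924e+06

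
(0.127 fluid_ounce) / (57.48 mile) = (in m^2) 4.06e-11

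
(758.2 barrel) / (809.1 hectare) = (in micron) 14.9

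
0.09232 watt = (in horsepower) 0.0001238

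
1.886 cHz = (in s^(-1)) 0.01886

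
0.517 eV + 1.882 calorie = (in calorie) 1.882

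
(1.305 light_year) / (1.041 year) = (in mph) 8.413e+08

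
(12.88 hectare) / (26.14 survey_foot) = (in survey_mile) 10.04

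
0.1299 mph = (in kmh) 0.2091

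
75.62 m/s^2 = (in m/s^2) 75.62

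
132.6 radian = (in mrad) 1.326e+05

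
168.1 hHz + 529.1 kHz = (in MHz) 0.5459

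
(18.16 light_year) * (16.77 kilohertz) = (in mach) 8.462e+18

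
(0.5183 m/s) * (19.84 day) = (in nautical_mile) 479.7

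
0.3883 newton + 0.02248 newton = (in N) 0.4108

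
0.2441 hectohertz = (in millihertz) 2.441e+04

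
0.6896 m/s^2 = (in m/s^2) 0.6896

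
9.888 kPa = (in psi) 1.434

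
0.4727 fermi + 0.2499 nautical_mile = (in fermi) 4.628e+17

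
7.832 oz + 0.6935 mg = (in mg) 2.22e+05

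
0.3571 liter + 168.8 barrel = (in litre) 2.684e+04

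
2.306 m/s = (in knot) 4.483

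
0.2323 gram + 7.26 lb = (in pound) 7.261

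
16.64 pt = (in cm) 0.587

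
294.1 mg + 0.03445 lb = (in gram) 15.92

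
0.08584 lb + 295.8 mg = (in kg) 0.03923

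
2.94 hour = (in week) 0.0175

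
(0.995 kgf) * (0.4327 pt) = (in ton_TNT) 3.56e-13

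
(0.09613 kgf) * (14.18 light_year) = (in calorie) 3.023e+16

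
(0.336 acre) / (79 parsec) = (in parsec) 1.808e-32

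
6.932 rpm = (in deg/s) 41.59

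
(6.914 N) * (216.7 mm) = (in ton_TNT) 3.581e-10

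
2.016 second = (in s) 2.016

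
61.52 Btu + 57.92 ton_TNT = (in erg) 2.423e+18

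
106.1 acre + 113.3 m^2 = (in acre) 106.1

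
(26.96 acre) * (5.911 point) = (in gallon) 6.01e+04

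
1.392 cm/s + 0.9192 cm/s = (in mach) 6.788e-05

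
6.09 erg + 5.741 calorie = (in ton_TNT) 5.741e-09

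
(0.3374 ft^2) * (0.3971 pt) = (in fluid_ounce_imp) 0.1545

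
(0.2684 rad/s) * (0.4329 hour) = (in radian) 418.3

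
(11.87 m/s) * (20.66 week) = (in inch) 5.839e+09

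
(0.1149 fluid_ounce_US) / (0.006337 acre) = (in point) 0.0003756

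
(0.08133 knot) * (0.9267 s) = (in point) 109.9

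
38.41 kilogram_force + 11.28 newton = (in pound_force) 87.22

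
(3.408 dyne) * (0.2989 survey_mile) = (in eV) 1.023e+17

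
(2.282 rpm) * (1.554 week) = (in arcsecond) 4.633e+10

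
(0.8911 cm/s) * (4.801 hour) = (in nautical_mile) 0.08316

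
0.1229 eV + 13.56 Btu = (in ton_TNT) 3.419e-06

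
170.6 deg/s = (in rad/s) 2.978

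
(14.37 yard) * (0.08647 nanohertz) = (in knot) 2.209e-09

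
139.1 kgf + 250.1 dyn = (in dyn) 1.364e+08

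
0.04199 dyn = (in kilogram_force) 4.282e-08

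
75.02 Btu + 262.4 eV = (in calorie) 1.892e+04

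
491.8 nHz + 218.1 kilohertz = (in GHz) 0.0002181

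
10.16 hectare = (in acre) 25.11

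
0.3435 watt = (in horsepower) 0.0004606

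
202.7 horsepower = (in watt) 1.512e+05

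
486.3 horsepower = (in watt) 3.626e+05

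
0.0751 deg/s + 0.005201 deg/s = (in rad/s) 0.001402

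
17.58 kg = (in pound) 38.76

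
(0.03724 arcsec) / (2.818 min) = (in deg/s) 6.118e-08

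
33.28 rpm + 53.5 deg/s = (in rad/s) 4.419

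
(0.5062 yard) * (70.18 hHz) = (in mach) 9.54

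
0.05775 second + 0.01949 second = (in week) 1.277e-07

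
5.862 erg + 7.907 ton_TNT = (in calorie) 7.907e+09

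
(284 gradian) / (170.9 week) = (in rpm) 4.122e-07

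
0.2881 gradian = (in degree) 0.2593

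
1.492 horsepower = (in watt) 1113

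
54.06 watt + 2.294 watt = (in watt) 56.35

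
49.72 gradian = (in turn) 0.1243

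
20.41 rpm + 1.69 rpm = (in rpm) 22.1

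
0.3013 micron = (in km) 3.013e-10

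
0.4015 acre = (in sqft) 1.749e+04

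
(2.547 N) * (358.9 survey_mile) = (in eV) 9.182e+24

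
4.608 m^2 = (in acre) 0.001139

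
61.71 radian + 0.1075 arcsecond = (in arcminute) 2.121e+05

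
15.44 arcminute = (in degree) 0.2573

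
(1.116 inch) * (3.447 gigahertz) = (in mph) 2.186e+08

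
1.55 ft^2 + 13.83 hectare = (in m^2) 1.383e+05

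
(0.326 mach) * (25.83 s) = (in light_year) 3.031e-13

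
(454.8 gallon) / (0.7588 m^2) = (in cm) 226.9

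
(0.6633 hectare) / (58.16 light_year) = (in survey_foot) 3.955e-14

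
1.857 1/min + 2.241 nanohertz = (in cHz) 3.095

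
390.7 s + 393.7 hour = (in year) 0.04496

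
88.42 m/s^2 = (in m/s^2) 88.42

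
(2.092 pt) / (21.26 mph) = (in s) 7.765e-05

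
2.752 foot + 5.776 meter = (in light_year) 6.992e-16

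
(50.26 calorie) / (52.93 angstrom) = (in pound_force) 8.932e+09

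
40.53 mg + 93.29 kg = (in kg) 93.29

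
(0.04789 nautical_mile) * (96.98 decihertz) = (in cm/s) 8.601e+04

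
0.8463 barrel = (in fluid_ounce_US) 4550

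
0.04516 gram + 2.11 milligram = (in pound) 0.0001042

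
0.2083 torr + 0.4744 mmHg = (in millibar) 0.9102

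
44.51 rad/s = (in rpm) 425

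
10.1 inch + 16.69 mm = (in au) 1.826e-12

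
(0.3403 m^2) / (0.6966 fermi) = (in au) 3266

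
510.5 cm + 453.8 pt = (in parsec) 1.706e-16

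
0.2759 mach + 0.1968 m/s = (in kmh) 338.9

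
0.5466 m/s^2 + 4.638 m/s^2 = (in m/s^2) 5.185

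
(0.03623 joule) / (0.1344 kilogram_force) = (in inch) 1.082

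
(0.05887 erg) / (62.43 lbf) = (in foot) 6.955e-11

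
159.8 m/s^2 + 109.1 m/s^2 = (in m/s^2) 268.9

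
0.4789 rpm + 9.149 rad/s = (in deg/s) 527.1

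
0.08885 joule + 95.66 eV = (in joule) 0.08885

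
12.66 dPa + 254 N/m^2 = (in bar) 0.002553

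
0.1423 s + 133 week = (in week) 133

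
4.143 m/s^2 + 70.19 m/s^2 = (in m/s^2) 74.33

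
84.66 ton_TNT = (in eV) 2.211e+30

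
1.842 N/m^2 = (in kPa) 0.001842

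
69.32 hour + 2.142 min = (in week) 0.4128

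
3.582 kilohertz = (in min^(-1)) 2.149e+05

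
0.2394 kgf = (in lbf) 0.5278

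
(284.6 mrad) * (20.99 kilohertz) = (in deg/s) 3.423e+05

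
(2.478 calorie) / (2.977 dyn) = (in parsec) 1.129e-11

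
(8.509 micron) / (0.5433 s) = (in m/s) 1.566e-05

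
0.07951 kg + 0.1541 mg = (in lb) 0.1753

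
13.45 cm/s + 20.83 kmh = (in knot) 11.51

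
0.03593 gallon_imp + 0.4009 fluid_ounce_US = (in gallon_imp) 0.03854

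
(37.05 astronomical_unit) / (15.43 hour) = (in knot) 1.94e+08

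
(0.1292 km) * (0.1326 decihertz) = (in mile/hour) 3.832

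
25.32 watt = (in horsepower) 0.03395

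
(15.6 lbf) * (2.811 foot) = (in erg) 5.945e+08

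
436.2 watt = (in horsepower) 0.585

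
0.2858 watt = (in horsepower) 0.0003833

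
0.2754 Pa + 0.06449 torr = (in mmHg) 0.06656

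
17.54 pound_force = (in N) 78.02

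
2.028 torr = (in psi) 0.03921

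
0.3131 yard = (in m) 0.2863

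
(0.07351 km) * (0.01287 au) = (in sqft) 1.523e+12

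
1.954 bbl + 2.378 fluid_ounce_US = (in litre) 310.7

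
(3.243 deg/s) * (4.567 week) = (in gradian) 9.953e+06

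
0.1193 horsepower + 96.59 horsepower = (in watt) 7.212e+04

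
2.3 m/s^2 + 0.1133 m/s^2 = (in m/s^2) 2.413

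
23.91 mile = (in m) 3.848e+04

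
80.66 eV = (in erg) 1.292e-10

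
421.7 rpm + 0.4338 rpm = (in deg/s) 2533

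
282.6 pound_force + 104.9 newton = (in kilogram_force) 138.9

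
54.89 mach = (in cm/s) 1.869e+06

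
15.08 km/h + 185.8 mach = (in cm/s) 6.327e+06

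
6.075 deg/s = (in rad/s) 0.106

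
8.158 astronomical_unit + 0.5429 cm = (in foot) 4.004e+12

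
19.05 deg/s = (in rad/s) 0.3325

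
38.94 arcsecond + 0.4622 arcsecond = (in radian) 0.000191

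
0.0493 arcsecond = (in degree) 1.369e-05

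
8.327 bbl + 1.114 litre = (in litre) 1325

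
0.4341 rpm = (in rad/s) 0.04546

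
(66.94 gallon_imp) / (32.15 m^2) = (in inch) 0.3727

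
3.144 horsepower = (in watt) 2344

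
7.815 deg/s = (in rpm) 1.303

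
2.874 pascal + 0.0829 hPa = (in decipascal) 111.6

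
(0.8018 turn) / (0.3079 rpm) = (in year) 4.955e-06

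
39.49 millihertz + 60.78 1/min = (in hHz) 0.01052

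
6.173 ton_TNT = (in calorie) 6.173e+09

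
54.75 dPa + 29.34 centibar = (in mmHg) 220.1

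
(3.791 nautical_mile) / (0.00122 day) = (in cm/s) 6661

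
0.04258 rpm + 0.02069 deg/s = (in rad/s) 0.00482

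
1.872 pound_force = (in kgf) 0.8491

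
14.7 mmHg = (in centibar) 1.96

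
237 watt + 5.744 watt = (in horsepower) 0.3255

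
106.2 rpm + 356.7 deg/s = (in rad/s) 17.35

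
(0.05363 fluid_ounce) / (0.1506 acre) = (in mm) 2.602e-06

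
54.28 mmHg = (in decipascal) 7.237e+04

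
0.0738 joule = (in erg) 7.38e+05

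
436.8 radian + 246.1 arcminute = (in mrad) 4.369e+05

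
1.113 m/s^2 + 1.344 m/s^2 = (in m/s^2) 2.457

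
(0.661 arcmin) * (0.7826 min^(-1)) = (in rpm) 2.395e-05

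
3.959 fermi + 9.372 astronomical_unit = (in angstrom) 1.402e+22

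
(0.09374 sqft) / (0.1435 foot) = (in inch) 7.839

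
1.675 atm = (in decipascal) 1.697e+06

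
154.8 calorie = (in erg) 6.477e+09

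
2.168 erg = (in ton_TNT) 5.182e-17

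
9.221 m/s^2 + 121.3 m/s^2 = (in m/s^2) 130.5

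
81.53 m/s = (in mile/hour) 182.4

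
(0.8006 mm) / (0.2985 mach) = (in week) 1.302e-11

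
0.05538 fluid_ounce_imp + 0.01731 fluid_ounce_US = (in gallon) 0.0005509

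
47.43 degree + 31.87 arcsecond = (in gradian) 52.71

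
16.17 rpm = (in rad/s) 1.693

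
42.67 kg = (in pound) 94.07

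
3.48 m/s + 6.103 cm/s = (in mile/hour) 7.921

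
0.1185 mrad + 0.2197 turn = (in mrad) 1381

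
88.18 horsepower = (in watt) 6.576e+04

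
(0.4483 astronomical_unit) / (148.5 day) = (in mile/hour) 1.169e+04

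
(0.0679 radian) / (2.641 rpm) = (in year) 7.785e-09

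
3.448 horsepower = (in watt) 2571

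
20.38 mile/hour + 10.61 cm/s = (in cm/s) 921.7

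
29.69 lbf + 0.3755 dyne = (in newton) 132.1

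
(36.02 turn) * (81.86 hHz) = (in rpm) 1.769e+07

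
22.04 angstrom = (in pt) 6.248e-06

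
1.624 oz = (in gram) 46.04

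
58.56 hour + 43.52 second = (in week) 0.3486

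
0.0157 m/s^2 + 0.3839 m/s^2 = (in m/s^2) 0.3996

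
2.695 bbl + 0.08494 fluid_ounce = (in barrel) 2.695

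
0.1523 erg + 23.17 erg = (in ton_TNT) 5.574e-16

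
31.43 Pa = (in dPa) 314.3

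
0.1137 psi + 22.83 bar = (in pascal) 2.284e+06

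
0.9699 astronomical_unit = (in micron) 1.451e+17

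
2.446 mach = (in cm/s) 8.329e+04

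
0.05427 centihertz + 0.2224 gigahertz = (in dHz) 2.224e+09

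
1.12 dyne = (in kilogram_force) 1.142e-06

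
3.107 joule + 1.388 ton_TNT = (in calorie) 1.388e+09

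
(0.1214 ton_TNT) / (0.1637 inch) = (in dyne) 1.222e+16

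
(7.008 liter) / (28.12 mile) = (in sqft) 1.667e-06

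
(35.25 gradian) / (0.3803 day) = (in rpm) 0.0001609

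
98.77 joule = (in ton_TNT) 2.361e-08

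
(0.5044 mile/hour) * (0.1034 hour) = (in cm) 8394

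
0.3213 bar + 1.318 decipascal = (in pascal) 3.213e+04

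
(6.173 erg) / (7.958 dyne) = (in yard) 0.008483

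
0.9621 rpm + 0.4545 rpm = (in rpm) 1.417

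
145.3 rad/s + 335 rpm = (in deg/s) 1.034e+04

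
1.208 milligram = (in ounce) 4.261e-05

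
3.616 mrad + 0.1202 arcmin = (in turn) 0.0005811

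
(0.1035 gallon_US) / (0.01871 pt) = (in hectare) 0.005936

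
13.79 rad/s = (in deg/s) 790.1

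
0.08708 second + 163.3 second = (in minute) 2.723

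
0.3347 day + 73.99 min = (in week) 0.05515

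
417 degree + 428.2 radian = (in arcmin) 1.497e+06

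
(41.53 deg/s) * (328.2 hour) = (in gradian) 5.452e+07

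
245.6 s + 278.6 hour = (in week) 1.659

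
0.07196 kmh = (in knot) 0.03886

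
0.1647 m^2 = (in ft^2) 1.773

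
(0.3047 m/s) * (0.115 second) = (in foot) 0.115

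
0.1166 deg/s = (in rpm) 0.01943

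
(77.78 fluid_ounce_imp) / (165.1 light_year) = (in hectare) 1.415e-25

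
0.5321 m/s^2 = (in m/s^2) 0.5321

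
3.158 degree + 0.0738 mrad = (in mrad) 55.19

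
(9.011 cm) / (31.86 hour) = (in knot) 1.527e-06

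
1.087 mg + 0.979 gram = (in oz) 0.03457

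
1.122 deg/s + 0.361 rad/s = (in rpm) 3.634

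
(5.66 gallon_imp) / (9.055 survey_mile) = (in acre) 4.363e-10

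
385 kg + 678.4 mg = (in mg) 3.85e+08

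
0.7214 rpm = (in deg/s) 4.328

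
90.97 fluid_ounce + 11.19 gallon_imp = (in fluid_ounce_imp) 1885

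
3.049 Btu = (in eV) 2.008e+22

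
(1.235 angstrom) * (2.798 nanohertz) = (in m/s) 3.456e-19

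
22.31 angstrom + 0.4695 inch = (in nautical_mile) 6.439e-06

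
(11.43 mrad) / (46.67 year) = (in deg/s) 4.45e-10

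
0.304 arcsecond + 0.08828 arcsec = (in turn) 3.027e-07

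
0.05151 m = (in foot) 0.169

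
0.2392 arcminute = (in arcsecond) 14.35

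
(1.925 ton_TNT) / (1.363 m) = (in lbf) 1.328e+09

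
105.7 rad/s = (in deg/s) 6056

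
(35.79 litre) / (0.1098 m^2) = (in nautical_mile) 0.000176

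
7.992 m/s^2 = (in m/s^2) 7.992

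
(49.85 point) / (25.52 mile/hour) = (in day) 1.784e-08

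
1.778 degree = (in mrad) 31.03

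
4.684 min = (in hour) 0.07807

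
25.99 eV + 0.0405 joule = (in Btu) 3.839e-05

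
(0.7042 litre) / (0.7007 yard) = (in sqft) 0.01183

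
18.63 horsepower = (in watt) 1.389e+04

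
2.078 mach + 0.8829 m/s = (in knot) 1377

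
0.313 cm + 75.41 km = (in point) 2.138e+08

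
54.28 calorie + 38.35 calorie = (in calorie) 92.63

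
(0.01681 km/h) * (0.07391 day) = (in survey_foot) 97.83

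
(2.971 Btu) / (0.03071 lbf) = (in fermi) 2.295e+19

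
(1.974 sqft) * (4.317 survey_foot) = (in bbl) 1.518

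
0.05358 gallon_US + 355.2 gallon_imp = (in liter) 1615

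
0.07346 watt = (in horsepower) 9.851e-05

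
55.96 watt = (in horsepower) 0.07504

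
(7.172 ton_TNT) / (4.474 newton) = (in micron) 6.707e+15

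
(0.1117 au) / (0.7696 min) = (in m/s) 3.619e+08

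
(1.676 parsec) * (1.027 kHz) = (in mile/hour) 1.188e+20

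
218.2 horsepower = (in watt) 1.627e+05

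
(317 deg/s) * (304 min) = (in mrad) 1.009e+08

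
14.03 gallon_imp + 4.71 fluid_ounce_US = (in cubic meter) 0.06392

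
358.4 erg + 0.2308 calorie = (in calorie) 0.2308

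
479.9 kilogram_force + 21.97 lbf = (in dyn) 4.804e+08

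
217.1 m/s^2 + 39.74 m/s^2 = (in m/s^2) 256.8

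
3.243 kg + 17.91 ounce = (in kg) 3.751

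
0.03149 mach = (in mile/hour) 23.99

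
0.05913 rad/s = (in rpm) 0.5646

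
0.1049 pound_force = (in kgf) 0.04758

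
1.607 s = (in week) 2.657e-06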